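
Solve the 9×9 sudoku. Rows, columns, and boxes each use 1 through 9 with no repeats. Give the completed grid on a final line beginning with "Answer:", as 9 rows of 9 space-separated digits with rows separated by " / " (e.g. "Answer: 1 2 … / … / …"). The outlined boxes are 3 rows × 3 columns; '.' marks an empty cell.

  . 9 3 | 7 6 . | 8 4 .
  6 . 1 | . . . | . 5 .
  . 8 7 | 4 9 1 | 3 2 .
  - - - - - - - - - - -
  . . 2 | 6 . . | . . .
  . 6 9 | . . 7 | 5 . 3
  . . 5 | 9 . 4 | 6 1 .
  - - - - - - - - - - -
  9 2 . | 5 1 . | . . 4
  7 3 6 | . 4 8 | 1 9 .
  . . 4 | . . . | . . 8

Step 1. [r8c4∈{2}] r8c4 is down to just 2 ⇒ r8c4=2.
Step 2. [r9c4∈{3}] r9c4 has the single candidate 3. So r9c4=3.
Step 3. [r7c7∈{7}] r7c7 has the single candidate 7, so r7c7=7.
Step 4. [r5c1∈{1,4,8}] in row 5, 4 fits only at r5c1, so r5c1=4.
Step 5. [r4c8∈{7,8}] r4c8 is the only open cell in col 8 admitting 7 ⇒ r4c8=7.
Step 6. [r5c5∈{2,8}] across row 5, 2 lands solely at r5c5, so r5c5=2.
Step 7. [r1c6∈{2,5}] r1c6 is the only open cell in box 2 admitting 5. So r1c6=5.
Step 8. [r4c6∈{3}] r4c6's peers cover all but 3 ⇒ r4c6=3.
Step 9. [r6c5∈{8}] only 8 remains possible at r6c5. So r6c5=8.
Step 10. [r2c7∈{9}] r2c7 is down to just 9, so r2c7=9.
Step 11. [r4c2∈{1}] only 1 remains possible at r4c2. So r4c2=1.
Step 12. [r9c8∈{6}] r9c8 is down to just 6. So r9c8=6.
Step 13. [r9c1∈{1,5}] row 9 places 1 nowhere but r9c1, so r9c1=1.
Step 14. [r5c4∈{1}] nothing but 1 survives at r5c4 ⇒ r5c4=1.
Step 15. [r2c6∈{2}] nothing but 2 survives at r2c6, so r2c6=2.
Step 16. [r7c3∈{8}] only 8 remains possible at r7c3, so r7c3=8.
Step 17. [r3c9∈{6}] nothing but 6 survives at r3c9 ⇒ r3c9=6.
Step 18. [r2c2∈{4}] only 4 remains possible at r2c2 ⇒ r2c2=4.
Step 19. [r6c9∈{2}] nothing but 2 survives at r6c9. So r6c9=2.
Step 20. [r9c6∈{9}] only 9 remains possible at r9c6 ⇒ r9c6=9.
Step 21. [r2c4∈{8}] only 8 remains possible at r2c4. So r2c4=8.
Step 22. [r2c9∈{7}] r2c9 is down to just 7. So r2c9=7.
Step 23. [r9c7∈{2}] r9c7 has the single candidate 2. So r9c7=2.
Step 24. [r3c1∈{5}] only 5 remains possible at r3c1 ⇒ r3c1=5.
Step 25. [r9c2∈{5}] r9c2 is down to just 5. So r9c2=5.
Step 26. [r1c1∈{2}] r1c1 has the single candidate 2 ⇒ r1c1=2.
Step 27. [r5c8∈{8}] r5c8's peers cover all but 8, so r5c8=8.
Step 28. [r7c8∈{3}] only 3 remains possible at r7c8 ⇒ r7c8=3.
Step 29. [r8c9∈{5}] nothing but 5 survives at r8c9, so r8c9=5.
Step 30. [r2c5∈{3}] r2c5's peers cover all but 3. So r2c5=3.
Step 31. [r4c5∈{5}] r4c5 is down to just 5 ⇒ r4c5=5.
Step 32. [r6c1∈{3}] r6c1 is down to just 3, so r6c1=3.
Step 33. [r1c9∈{1}] r1c9's peers cover all but 1, so r1c9=1.
Step 34. [r4c1∈{8}] r4c1 is down to just 8 ⇒ r4c1=8.
Step 35. [r4c7∈{4}] r4c7's peers cover all but 4. So r4c7=4.
Step 36. [r7c6∈{6}] nothing but 6 survives at r7c6 ⇒ r7c6=6.
Step 37. [r4c9∈{9}] nothing but 9 survives at r4c9. So r4c9=9.
Step 38. [r9c5∈{7}] r9c5 has the single candidate 7 ⇒ r9c5=7.
Step 39. [r6c2∈{7}] r6c2 is down to just 7. So r6c2=7.

Answer: 2 9 3 7 6 5 8 4 1 / 6 4 1 8 3 2 9 5 7 / 5 8 7 4 9 1 3 2 6 / 8 1 2 6 5 3 4 7 9 / 4 6 9 1 2 7 5 8 3 / 3 7 5 9 8 4 6 1 2 / 9 2 8 5 1 6 7 3 4 / 7 3 6 2 4 8 1 9 5 / 1 5 4 3 7 9 2 6 8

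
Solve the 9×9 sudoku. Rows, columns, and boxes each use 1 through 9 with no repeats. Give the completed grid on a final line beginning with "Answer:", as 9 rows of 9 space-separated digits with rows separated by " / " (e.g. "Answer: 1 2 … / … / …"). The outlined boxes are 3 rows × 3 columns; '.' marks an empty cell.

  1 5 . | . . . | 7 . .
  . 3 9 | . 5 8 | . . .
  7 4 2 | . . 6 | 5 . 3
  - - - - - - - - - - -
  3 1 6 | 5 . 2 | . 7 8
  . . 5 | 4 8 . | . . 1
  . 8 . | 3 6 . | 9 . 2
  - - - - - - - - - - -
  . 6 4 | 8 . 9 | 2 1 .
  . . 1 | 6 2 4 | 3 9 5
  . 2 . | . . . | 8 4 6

Step 1. [r1c8∈{2,6,8}] across row 1, 6 lands solely at r1c8. So r1c8=6.
Step 2. [r7c5∈{3,7}] r7c5 is the only open cell in row 7 admitting 3, so r7c5=3.
Step 3. [r9c5∈{1,7}] across col 5, 7 lands solely at r9c5. So r9c5=7.
Step 4. [r9c4∈{1}] only 1 remains possible at r9c4. So r9c4=1.
Step 5. [r3c4∈{9}] only 9 remains possible at r3c4 ⇒ r3c4=9.
Step 6. [r5c6∈{7}] r5c6 has the single candidate 7, so r5c6=7.
Step 7. [r2c9∈{4}] only 4 remains possible at r2c9. So r2c9=4.
Step 8. [r9c1∈{5,9}] across row 9, 9 lands solely at r9c1 ⇒ r9c1=9.
Step 9. [r2c4∈{2,7}] row 2 places 7 nowhere but r2c4, so r2c4=7.
Step 10. [r1c4∈{2}] r1c4 is down to just 2, so r1c4=2.
Step 11. [r6c3∈{7}] nothing but 7 survives at r6c3 ⇒ r6c3=7.
Step 12. [r9c3∈{3}] nothing but 3 survives at r9c3 ⇒ r9c3=3.
Step 13. [r5c7∈{6}] only 6 remains possible at r5c7. So r5c7=6.
Step 14. [r1c6∈{3}] only 3 remains possible at r1c6, so r1c6=3.
Step 15. [r4c5∈{9}] nothing but 9 survives at r4c5, so r4c5=9.
Step 16. [r7c9∈{7}] only 7 remains possible at r7c9 ⇒ r7c9=7.
Step 17. [r6c6∈{1}] r6c6's peers cover all but 1 ⇒ r6c6=1.
Step 18. [r2c1∈{6}] r2c1's peers cover all but 6. So r2c1=6.
Step 19. [r5c1∈{2}] r5c1 is down to just 2, so r5c1=2.
Step 20. [r3c5∈{1}] nothing but 1 survives at r3c5, so r3c5=1.
Step 21. [r2c8∈{2}] only 2 remains possible at r2c8, so r2c8=2.
Step 22. [r8c2∈{7}] r8c2 has the single candidate 7. So r8c2=7.
Step 23. [r1c5∈{4}] r1c5 is down to just 4. So r1c5=4.
Step 24. [r6c8∈{5}] nothing but 5 survives at r6c8. So r6c8=5.
Step 25. [r5c8∈{3}] r5c8 has the single candidate 3, so r5c8=3.
Step 26. [r1c3∈{8}] r1c3's peers cover all but 8, so r1c3=8.
Step 27. [r2c7∈{1}] r2c7 has the single candidate 1. So r2c7=1.
Step 28. [r6c1∈{4}] r6c1 has the single candidate 4. So r6c1=4.
Step 29. [r4c7∈{4}] r4c7 is down to just 4. So r4c7=4.
Step 30. [r8c1∈{8}] r8c1 has the single candidate 8. So r8c1=8.
Step 31. [r1c9∈{9}] nothing but 9 survives at r1c9. So r1c9=9.
Step 32. [r9c6∈{5}] r9c6 is down to just 5, so r9c6=5.
Step 33. [r7c1∈{5}] only 5 remains possible at r7c1, so r7c1=5.
Step 34. [r5c2∈{9}] r5c2's peers cover all but 9. So r5c2=9.
Step 35. [r3c8∈{8}] only 8 remains possible at r3c8, so r3c8=8.

Answer: 1 5 8 2 4 3 7 6 9 / 6 3 9 7 5 8 1 2 4 / 7 4 2 9 1 6 5 8 3 / 3 1 6 5 9 2 4 7 8 / 2 9 5 4 8 7 6 3 1 / 4 8 7 3 6 1 9 5 2 / 5 6 4 8 3 9 2 1 7 / 8 7 1 6 2 4 3 9 5 / 9 2 3 1 7 5 8 4 6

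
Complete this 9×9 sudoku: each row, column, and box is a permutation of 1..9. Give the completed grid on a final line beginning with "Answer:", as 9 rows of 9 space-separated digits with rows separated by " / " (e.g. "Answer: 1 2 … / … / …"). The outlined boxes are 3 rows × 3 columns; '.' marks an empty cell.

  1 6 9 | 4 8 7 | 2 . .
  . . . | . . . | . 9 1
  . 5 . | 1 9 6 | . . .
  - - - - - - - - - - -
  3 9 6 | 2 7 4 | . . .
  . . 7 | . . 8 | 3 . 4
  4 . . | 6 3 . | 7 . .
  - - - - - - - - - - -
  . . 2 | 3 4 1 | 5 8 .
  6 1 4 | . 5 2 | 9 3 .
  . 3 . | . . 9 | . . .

Step 1. [r6c6∈{5}] r6c6 has the single candidate 5. So r6c6=5.
Step 2. [r8c9∈{7}] r8c9 has the single candidate 7. So r8c9=7.
Step 3. [r3c1∈{2,7,8}] row 3 places 2 nowhere but r3c1 ⇒ r3c1=2.
Step 4. [r5c8∈{1,2,5,6}] in row 5, 6 fits only at r5c8. So r5c8=6.
Step 5. [r7c2∈{7}] nothing but 7 survives at r7c2, so r7c2=7.
Step 6. [r2c7∈{4,6,8}] 6 has one home in row 2: r2c7. So r2c7=6.
Step 7. [r9c3∈{5,8}] in col 3, 5 fits only at r9c3, so r9c3=5.
Step 8. [r6c9∈{2,8,9}] in row 6, 9 fits only at r6c9. So r6c9=9.
Step 9. [r6c8∈{1,2}] across box 6, 2 lands solely at r6c8 ⇒ r6c8=2.
Step 10. [r9c1∈{8}] nothing but 8 survives at r9c1, so r9c1=8.
Step 11. [r6c2∈{8}] r6c2's peers cover all but 8, so r6c2=8.
Step 12. [r2c3∈{3,8}] in row 2, 8 fits only at r2c3 ⇒ r2c3=8.
Step 13. [r1c8∈{5}] r1c8 has the single candidate 5. So r1c8=5.
Step 14. [r4c8∈{1}] r4c8 is down to just 1, so r4c8=1.
Step 15. [r4c7∈{8}] nothing but 8 survives at r4c7, so r4c7=8.
Step 16. [r9c8∈{4}] r9c8 has the single candidate 4 ⇒ r9c8=4.
Step 17. [r1c9∈{3}] only 3 remains possible at r1c9, so r1c9=3.
Step 18. [r9c9∈{2,6}] 2 has one home in row 9: r9c9, so r9c9=2.
Step 19. [r9c7∈{1}] r9c7 has the single candidate 1, so r9c7=1.
Step 20. [r3c7∈{4}] r3c7 is down to just 4, so r3c7=4.
Step 21. [r2c4∈{5}] r2c4 has the single candidate 5 ⇒ r2c4=5.
Step 22. [r7c9∈{6}] only 6 remains possible at r7c9 ⇒ r7c9=6.
Step 23. [r4c9∈{5}] r4c9 is down to just 5, so r4c9=5.
Step 24. [r5c5∈{1}] nothing but 1 survives at r5c5 ⇒ r5c5=1.
Step 25. [r5c1∈{5}] nothing but 5 survives at r5c1, so r5c1=5.
Step 26. [r2c6∈{3}] nothing but 3 survives at r2c6, so r2c6=3.
Step 27. [r2c1∈{7}] r2c1's peers cover all but 7 ⇒ r2c1=7.
Step 28. [r3c3∈{3}] nothing but 3 survives at r3c3. So r3c3=3.
Step 29. [r8c4∈{8}] r8c4's peers cover all but 8 ⇒ r8c4=8.
Step 30. [r6c3∈{1}] r6c3 has the single candidate 1. So r6c3=1.
Step 31. [r7c1∈{9}] r7c1 has the single candidate 9 ⇒ r7c1=9.
Step 32. [r3c9∈{8}] r3c9 is down to just 8 ⇒ r3c9=8.
Step 33. [r5c2∈{2}] only 2 remains possible at r5c2, so r5c2=2.
Step 34. [r2c2∈{4}] nothing but 4 survives at r2c2, so r2c2=4.
Step 35. [r9c4∈{7}] r9c4 is down to just 7. So r9c4=7.
Step 36. [r3c8∈{7}] r3c8's peers cover all but 7, so r3c8=7.
Step 37. [r5c4∈{9}] nothing but 9 survives at r5c4 ⇒ r5c4=9.
Step 38. [r2c5∈{2}] r2c5 has the single candidate 2, so r2c5=2.
Step 39. [r9c5∈{6}] r9c5's peers cover all but 6. So r9c5=6.

Answer: 1 6 9 4 8 7 2 5 3 / 7 4 8 5 2 3 6 9 1 / 2 5 3 1 9 6 4 7 8 / 3 9 6 2 7 4 8 1 5 / 5 2 7 9 1 8 3 6 4 / 4 8 1 6 3 5 7 2 9 / 9 7 2 3 4 1 5 8 6 / 6 1 4 8 5 2 9 3 7 / 8 3 5 7 6 9 1 4 2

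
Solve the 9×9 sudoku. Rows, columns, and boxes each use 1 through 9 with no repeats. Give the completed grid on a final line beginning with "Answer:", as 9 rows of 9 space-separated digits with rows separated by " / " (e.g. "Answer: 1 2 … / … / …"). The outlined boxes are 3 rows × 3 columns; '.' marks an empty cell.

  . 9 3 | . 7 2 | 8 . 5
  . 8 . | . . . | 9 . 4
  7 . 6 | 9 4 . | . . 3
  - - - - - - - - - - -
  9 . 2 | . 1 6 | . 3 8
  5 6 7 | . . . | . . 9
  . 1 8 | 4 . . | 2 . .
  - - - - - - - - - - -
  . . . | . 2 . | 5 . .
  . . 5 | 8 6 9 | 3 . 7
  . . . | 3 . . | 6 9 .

Step 1. [r2c3∈{1}] r2c3 is down to just 1, so r2c3=1.
Step 2. [r9c3∈{4}] r9c3 is down to just 4 ⇒ r9c3=4.
Step 3. [r7c9∈{1}] only 1 remains possible at r7c9, so r7c9=1.
Step 4. [r8c2∈{2}] nothing but 2 survives at r8c2, so r8c2=2.
Step 5. [r6c8∈{5,6,7}] r6c8 is the only open cell in col 8 admitting 5 ⇒ r6c8=5.
Step 6. [r9c6∈{1,5,7}] across box 8, 1 lands solely at r9c6 ⇒ r9c6=1.
Step 7. [r3c7∈{1}] nothing but 1 survives at r3c7. So r3c7=1.
Step 8. [r6c1∈{3}] r6c1 is down to just 3. So r6c1=3.
Step 9. [r7c4∈{7}] nothing but 7 survives at r7c4, so r7c4=7.
Step 10. [r5c7∈{4}] only 4 remains possible at r5c7. So r5c7=4.
Step 11. [r7c8∈{4,8}] col 8 places 8 nowhere but r7c8 ⇒ r7c8=8.
Step 12. [r3c6∈{5,8}] row 3 places 8 nowhere but r3c6. So r3c6=8.
Step 13. [r2c6∈{3,5}] across col 6, 5 lands solely at r2c6. So r2c6=5.
Step 14. [r2c4∈{6}] r2c4 is down to just 6, so r2c4=6.
Step 15. [r3c8∈{2}] nothing but 2 survives at r3c8, so r3c8=2.
Step 16. [r5c6∈{3}] r5c6 has the single candidate 3. So r5c6=3.
Step 17. [r8c8∈{4}] r8c8's peers cover all but 4, so r8c8=4.
Step 18. [r9c9∈{2}] r9c9 has the single candidate 2. So r9c9=2.
Step 19. [r6c9∈{6}] only 6 remains possible at r6c9. So r6c9=6.
Step 20. [r9c5∈{5}] only 5 remains possible at r9c5 ⇒ r9c5=5.
Step 21. [r2c8∈{7}] only 7 remains possible at r2c8. So r2c8=7.
Step 22. [r5c8∈{1}] r5c8 has the single candidate 1 ⇒ r5c8=1.
Step 23. [r1c4∈{1}] r1c4 has the single candidate 1 ⇒ r1c4=1.
Step 24. [r5c5∈{8}] r5c5's peers cover all but 8. So r5c5=8.
Step 25. [r9c2∈{7}] r9c2's peers cover all but 7, so r9c2=7.
Step 26. [r8c1∈{1}] r8c1 has the single candidate 1 ⇒ r8c1=1.
Step 27. [r7c3∈{9}] r7c3's peers cover all but 9 ⇒ r7c3=9.
Step 28. [r6c6∈{7}] r6c6's peers cover all but 7, so r6c6=7.
Step 29. [r9c1∈{8}] r9c1 is down to just 8, so r9c1=8.
Step 30. [r4c7∈{7}] r4c7's peers cover all but 7. So r4c7=7.
Step 31. [r3c2∈{5}] r3c2's peers cover all but 5, so r3c2=5.
Step 32. [r7c1∈{6}] r7c1 has the single candidate 6 ⇒ r7c1=6.
Step 33. [r1c8∈{6}] only 6 remains possible at r1c8. So r1c8=6.
Step 34. [r2c5∈{3}] r2c5 is down to just 3 ⇒ r2c5=3.
Step 35. [r2c1∈{2}] r2c1 is down to just 2, so r2c1=2.
Step 36. [r5c4∈{2}] r5c4 is down to just 2. So r5c4=2.
Step 37. [r4c4∈{5}] r4c4 is down to just 5. So r4c4=5.
Step 38. [r4c2∈{4}] only 4 remains possible at r4c2 ⇒ r4c2=4.
Step 39. [r1c1∈{4}] r1c1 has the single candidate 4, so r1c1=4.
Step 40. [r7c6∈{4}] r7c6 is down to just 4, so r7c6=4.
Step 41. [r7c2∈{3}] r7c2's peers cover all but 3. So r7c2=3.
Step 42. [r6c5∈{9}] nothing but 9 survives at r6c5. So r6c5=9.

Answer: 4 9 3 1 7 2 8 6 5 / 2 8 1 6 3 5 9 7 4 / 7 5 6 9 4 8 1 2 3 / 9 4 2 5 1 6 7 3 8 / 5 6 7 2 8 3 4 1 9 / 3 1 8 4 9 7 2 5 6 / 6 3 9 7 2 4 5 8 1 / 1 2 5 8 6 9 3 4 7 / 8 7 4 3 5 1 6 9 2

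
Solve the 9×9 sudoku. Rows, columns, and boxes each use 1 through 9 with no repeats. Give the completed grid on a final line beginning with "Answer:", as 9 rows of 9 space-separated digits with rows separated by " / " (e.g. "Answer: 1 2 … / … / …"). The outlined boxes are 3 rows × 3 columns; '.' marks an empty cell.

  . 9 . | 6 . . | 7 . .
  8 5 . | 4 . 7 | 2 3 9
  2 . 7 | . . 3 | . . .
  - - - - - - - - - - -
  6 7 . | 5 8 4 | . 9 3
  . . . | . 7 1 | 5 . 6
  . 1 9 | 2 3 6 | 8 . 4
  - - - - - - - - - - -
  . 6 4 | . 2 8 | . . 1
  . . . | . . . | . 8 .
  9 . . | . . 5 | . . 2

Step 1. [r8c3∈{1,2,3,5}] 5 has one home in col 3: r8c3, so r8c3=5.
Step 2. [r2c5∈{1}] r2c5 is down to just 1 ⇒ r2c5=1.
Step 3. [r3c2∈{4}] r3c2 has the single candidate 4, so r3c2=4.
Step 4. [r8c6∈{9}] r8c6 has the single candidate 9. So r8c6=9.
Step 5. [r8c9∈{7}] nothing but 7 survives at r8c9 ⇒ r8c9=7.
Step 6. [r1c8∈{1,4,5}] r1c8 is the only open cell in row 1 admitting 4 ⇒ r1c8=4.
Step 7. [r9c8∈{6}] r9c8's peers cover all but 6, so r9c8=6.
Step 8. [r9c4∈{1,3,7}] row 9 places 7 nowhere but r9c4. So r9c4=7.
Step 9. [r9c3∈{1,3,8}] 1 has one home in row 9: r9c3, so r9c3=1.
Step 10. [r8c1∈{3}] r8c1 is down to just 3. So r8c1=3.
Step 11. [r5c3∈{2,3,8}] across col 3, 8 lands solely at r5c3. So r5c3=8.
Step 12. [r1c9∈{5,8}] in row 1, 8 fits only at r1c9. So r1c9=8.
Step 13. [r3c9∈{5}] r3c9 is down to just 5 ⇒ r3c9=5.
Step 14. [r9c5∈{4}] r9c5 has the single candidate 4, so r9c5=4.
Step 15. [r7c4∈{3}] nothing but 3 survives at r7c4, so r7c4=3.
Step 16. [r3c4∈{8,9}] row 3 places 8 nowhere but r3c4, so r3c4=8.
Step 17. [r5c2∈{2,3}] row 5 places 3 nowhere but r5c2, so r5c2=3.
Step 18. [r3c8∈{1}] only 1 remains possible at r3c8, so r3c8=1.
Step 19. [r7c8∈{5}] only 5 remains possible at r7c8. So r7c8=5.
Step 20. [r8c2∈{2}] r8c2 has the single candidate 2 ⇒ r8c2=2.
Step 21. [r1c5∈{5}] r1c5 has the single candidate 5, so r1c5=5.
Step 22. [r8c5∈{6}] r8c5's peers cover all but 6 ⇒ r8c5=6.
Step 23. [r8c4∈{1}] nothing but 1 survives at r8c4, so r8c4=1.
Step 24. [r5c8∈{2}] only 2 remains possible at r5c8, so r5c8=2.
Step 25. [r5c4∈{9}] r5c4 is down to just 9, so r5c4=9.
Step 26. [r8c7∈{4}] r8c7 has the single candidate 4. So r8c7=4.
Step 27. [r3c5∈{9}] r3c5 has the single candidate 9. So r3c5=9.
Step 28. [r1c3∈{3}] r1c3 is down to just 3 ⇒ r1c3=3.
Step 29. [r3c7∈{6}] only 6 remains possible at r3c7, so r3c7=6.
Step 30. [r9c2∈{8}] r9c2 is down to just 8. So r9c2=8.
Step 31. [r6c8∈{7}] nothing but 7 survives at r6c8 ⇒ r6c8=7.
Step 32. [r7c1∈{7}] only 7 remains possible at r7c1 ⇒ r7c1=7.
Step 33. [r1c1∈{1}] only 1 remains possible at r1c1. So r1c1=1.
Step 34. [r2c3∈{6}] r2c3 has the single candidate 6 ⇒ r2c3=6.
Step 35. [r4c7∈{1}] r4c7 is down to just 1 ⇒ r4c7=1.
Step 36. [r1c6∈{2}] r1c6's peers cover all but 2. So r1c6=2.
Step 37. [r9c7∈{3}] only 3 remains possible at r9c7. So r9c7=3.
Step 38. [r7c7∈{9}] r7c7 is down to just 9. So r7c7=9.
Step 39. [r5c1∈{4}] only 4 remains possible at r5c1. So r5c1=4.
Step 40. [r6c1∈{5}] r6c1 has the single candidate 5. So r6c1=5.
Step 41. [r4c3∈{2}] r4c3 has the single candidate 2. So r4c3=2.

Answer: 1 9 3 6 5 2 7 4 8 / 8 5 6 4 1 7 2 3 9 / 2 4 7 8 9 3 6 1 5 / 6 7 2 5 8 4 1 9 3 / 4 3 8 9 7 1 5 2 6 / 5 1 9 2 3 6 8 7 4 / 7 6 4 3 2 8 9 5 1 / 3 2 5 1 6 9 4 8 7 / 9 8 1 7 4 5 3 6 2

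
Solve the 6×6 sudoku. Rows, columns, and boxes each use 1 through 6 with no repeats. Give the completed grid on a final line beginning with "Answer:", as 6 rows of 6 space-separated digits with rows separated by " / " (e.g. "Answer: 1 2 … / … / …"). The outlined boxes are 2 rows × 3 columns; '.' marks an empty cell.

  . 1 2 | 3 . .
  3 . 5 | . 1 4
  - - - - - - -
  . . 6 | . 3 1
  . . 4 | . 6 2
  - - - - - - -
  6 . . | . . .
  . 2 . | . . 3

Step 1. [r5c6∈{5}] r5c6's peers cover all but 5. So r5c6=5.
Step 2. [r6c1∈{1,4,5}] r6c1 is the only open cell in row 6 admitting 5. So r6c1=5.
Step 3. [r3c4∈{4,5}] in row 3, 4 fits only at r3c4 ⇒ r3c4=4.
Step 4. [r6c4∈{1,6}] 6 has one home in row 6: r6c4. So r6c4=6.
Step 5. [r5c4∈{1,2}] col 4 places 1 nowhere but r5c4. So r5c4=1.
Step 6. [r4c2∈{3,5}] 3 has one home in row 4: r4c2 ⇒ r4c2=3.
Step 7. [r5c2∈{4}] only 4 remains possible at r5c2 ⇒ r5c2=4.
Step 8. [r5c5∈{2}] nothing but 2 survives at r5c5. So r5c5=2.
Step 9. [r1c6∈{6}] only 6 remains possible at r1c6, so r1c6=6.
Step 10. [r6c3∈{1}] r6c3 has the single candidate 1. So r6c3=1.
Step 11. [r5c3∈{3}] r5c3's peers cover all but 3, so r5c3=3.
Step 12. [r3c2∈{5}] r3c2 is down to just 5, so r3c2=5.
Step 13. [r2c2∈{6}] only 6 remains possible at r2c2. So r2c2=6.
Step 14. [r6c5∈{4}] nothing but 4 survives at r6c5 ⇒ r6c5=4.
Step 15. [r2c4∈{2}] nothing but 2 survives at r2c4 ⇒ r2c4=2.
Step 16. [r4c4∈{5}] nothing but 5 survives at r4c4 ⇒ r4c4=5.
Step 17. [r1c1∈{4}] r1c1's peers cover all but 4 ⇒ r1c1=4.
Step 18. [r4c1∈{1}] r4c1 is down to just 1, so r4c1=1.
Step 19. [r3c1∈{2}] r3c1 is down to just 2, so r3c1=2.
Step 20. [r1c5∈{5}] r1c5 has the single candidate 5, so r1c5=5.

Answer: 4 1 2 3 5 6 / 3 6 5 2 1 4 / 2 5 6 4 3 1 / 1 3 4 5 6 2 / 6 4 3 1 2 5 / 5 2 1 6 4 3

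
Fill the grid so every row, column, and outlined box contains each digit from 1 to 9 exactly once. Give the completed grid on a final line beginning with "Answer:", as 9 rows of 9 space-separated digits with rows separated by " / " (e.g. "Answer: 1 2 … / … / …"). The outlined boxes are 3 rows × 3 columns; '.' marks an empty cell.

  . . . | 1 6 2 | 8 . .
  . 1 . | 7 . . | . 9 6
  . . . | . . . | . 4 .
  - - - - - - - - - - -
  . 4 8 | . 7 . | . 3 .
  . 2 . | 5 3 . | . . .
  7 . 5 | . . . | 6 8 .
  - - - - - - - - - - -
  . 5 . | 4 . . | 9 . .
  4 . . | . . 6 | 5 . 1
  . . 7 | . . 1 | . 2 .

Step 1. [r4c6∈{9}] only 9 remains possible at r4c6, so r4c6=9.
Step 2. [r5c8∈{1,7}] r5c8 is the only open cell in col 8 admitting 1 ⇒ r5c8=1.
Step 3. [r6c2∈{3,9}] row 6 places 3 nowhere but r6c2. So r6c2=3.
Step 4. [r4c7∈{2}] r4c7 is down to just 2, so r4c7=2.
Step 5. [r2c7∈{3}] r2c7 has the single candidate 3, so r2c7=3.
Step 6. [r5c6∈{4,8}] 8 has one home in row 5: r5c6. So r5c6=8.
Step 7. [r3c9∈{2,5,7}] 2 has one home in col 9: r3c9 ⇒ r3c9=2.
Step 8. [r7c3∈{1,2,3,6}] in col 3, 1 fits only at r7c3. So r7c3=1.
Step 9. [r9c5∈{5,8,9}] in row 9, 5 fits only at r9c5, so r9c5=5.
Step 10. [r7c6∈{3,7}] r7c6 is the only open cell in col 6 admitting 7. So r7c6=7.
Step 11. [r3c6∈{3,5}] col 6 places 3 nowhere but r3c6. So r3c6=3.
Step 12. [r3c1∈{5,6,8,9}] r3c1 is the only open cell in row 3 admitting 5, so r3c1=5.
Step 13. [r1c3∈{3,4,9}] r1c3 is the only open cell in row 1 admitting 4, so r1c3=4.
Step 14. [r8c3∈{2,3,9}] in col 3, 3 fits only at r8c3 ⇒ r8c3=3.
Step 15. [r7c1∈{2,6,8}] 2 has one home in box 7: r7c1. So r7c1=2.
Step 16. [r7c5∈{8}] nothing but 8 survives at r7c5, so r7c5=8.
Step 17. [r3c5∈{9}] r3c5 is down to just 9 ⇒ r3c5=9.
Step 18. [r8c2∈{8,9}] 8 has one home in row 8: r8c2 ⇒ r8c2=8.
Step 19. [r6c6∈{4}] nothing but 4 survives at r6c6. So r6c6=4.
Step 20. [r5c3∈{6,9}] r5c3 is the only open cell in col 3 admitting 9, so r5c3=9.
Step 21. [r9c4∈{3,9}] 3 has one home in col 4: r9c4 ⇒ r9c4=3.
Step 22. [r8c5∈{2}] r8c5's peers cover all but 2, so r8c5=2.
Step 23. [r1c8∈{5,7}] r1c8 is the only open cell in col 8 admitting 5 ⇒ r1c8=5.
Step 24. [r1c9∈{7}] only 7 remains possible at r1c9 ⇒ r1c9=7.
Step 25. [r9c7∈{4}] r9c7's peers cover all but 4. So r9c7=4.
Step 26. [r1c2∈{9}] nothing but 9 survives at r1c2. So r1c2=9.
Step 27. [r5c1∈{6}] r5c1 is down to just 6 ⇒ r5c1=6.
Step 28. [r3c3∈{6}] r3c3 is down to just 6. So r3c3=6.
Step 29. [r7c8∈{6}] r7c8's peers cover all but 6 ⇒ r7c8=6.
Step 30. [r6c4∈{2}] only 2 remains possible at r6c4, so r6c4=2.
Step 31. [r2c3∈{2}] nothing but 2 survives at r2c3, so r2c3=2.
Step 32. [r4c4∈{6}] r4c4 is down to just 6, so r4c4=6.
Step 33. [r5c9∈{4}] r5c9 is down to just 4. So r5c9=4.
Step 34. [r2c1∈{8}] r2c1 is down to just 8 ⇒ r2c1=8.
Step 35. [r4c1∈{1}] r4c1 is down to just 1 ⇒ r4c1=1.
Step 36. [r8c4∈{9}] r8c4 is down to just 9, so r8c4=9.
Step 37. [r9c9∈{8}] only 8 remains possible at r9c9 ⇒ r9c9=8.
Step 38. [r2c5∈{4}] nothing but 4 survives at r2c5, so r2c5=4.
Step 39. [r1c1∈{3}] nothing but 3 survives at r1c1. So r1c1=3.
Step 40. [r3c7∈{1}] only 1 remains possible at r3c7 ⇒ r3c7=1.
Step 41. [r2c6∈{5}] only 5 remains possible at r2c6. So r2c6=5.
Step 42. [r3c4∈{8}] only 8 remains possible at r3c4, so r3c4=8.
Step 43. [r6c5∈{1}] nothing but 1 survives at r6c5 ⇒ r6c5=1.
Step 44. [r3c2∈{7}] nothing but 7 survives at r3c2, so r3c2=7.
Step 45. [r9c1∈{9}] r9c1's peers cover all but 9 ⇒ r9c1=9.
Step 46. [r9c2∈{6}] r9c2's peers cover all but 6. So r9c2=6.
Step 47. [r7c9∈{3}] r7c9 is down to just 3, so r7c9=3.
Step 48. [r4c9∈{5}] r4c9's peers cover all but 5 ⇒ r4c9=5.
Step 49. [r8c8∈{7}] r8c8's peers cover all but 7, so r8c8=7.
Step 50. [r6c9∈{9}] only 9 remains possible at r6c9, so r6c9=9.
Step 51. [r5c7∈{7}] only 7 remains possible at r5c7, so r5c7=7.

Answer: 3 9 4 1 6 2 8 5 7 / 8 1 2 7 4 5 3 9 6 / 5 7 6 8 9 3 1 4 2 / 1 4 8 6 7 9 2 3 5 / 6 2 9 5 3 8 7 1 4 / 7 3 5 2 1 4 6 8 9 / 2 5 1 4 8 7 9 6 3 / 4 8 3 9 2 6 5 7 1 / 9 6 7 3 5 1 4 2 8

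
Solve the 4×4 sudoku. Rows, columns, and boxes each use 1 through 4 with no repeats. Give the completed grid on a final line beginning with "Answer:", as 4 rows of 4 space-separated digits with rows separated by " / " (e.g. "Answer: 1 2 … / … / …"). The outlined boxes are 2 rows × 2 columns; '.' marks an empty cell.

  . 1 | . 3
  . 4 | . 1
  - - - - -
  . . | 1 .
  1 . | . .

Step 1. [r4c3∈{2,3,4}] across col 3, 3 lands solely at r4c3 ⇒ r4c3=3.
Step 2. [r4c2∈{2}] r4c2 is down to just 2, so r4c2=2.
Step 3. [r1c1∈{2}] r1c1's peers cover all but 2, so r1c1=2.
Step 4. [r3c1∈{3,4}] 4 has one home in col 1: r3c1. So r3c1=4.
Step 5. [r4c4∈{4}] r4c4's peers cover all but 4. So r4c4=4.
Step 6. [r2c3∈{2}] r2c3 is down to just 2, so r2c3=2.
Step 7. [r3c4∈{2}] nothing but 2 survives at r3c4, so r3c4=2.
Step 8. [r3c2∈{3}] r3c2 is down to just 3 ⇒ r3c2=3.
Step 9. [r2c1∈{3}] r2c1 is down to just 3 ⇒ r2c1=3.
Step 10. [r1c3∈{4}] r1c3 is down to just 4 ⇒ r1c3=4.

Answer: 2 1 4 3 / 3 4 2 1 / 4 3 1 2 / 1 2 3 4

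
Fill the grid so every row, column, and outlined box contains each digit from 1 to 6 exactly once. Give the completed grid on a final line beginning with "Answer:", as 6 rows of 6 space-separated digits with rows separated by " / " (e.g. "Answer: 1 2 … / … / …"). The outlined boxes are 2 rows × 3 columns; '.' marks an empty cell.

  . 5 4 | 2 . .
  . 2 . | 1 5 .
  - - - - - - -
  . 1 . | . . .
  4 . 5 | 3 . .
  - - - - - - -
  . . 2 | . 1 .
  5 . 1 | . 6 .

Step 1. [r3c4∈{4,5,6}] 6 has one home in col 4: r3c4, so r3c4=6.
Step 2. [r2c6∈{3,4,6}] in row 2, 4 fits only at r2c6 ⇒ r2c6=4.
Step 3. [r2c3∈{3,6}] r2c3 is the only open cell in col 3 admitting 6 ⇒ r2c3=6.
Step 4. [r2c1∈{3}] nothing but 3 survives at r2c1 ⇒ r2c1=3.
Step 5. [r4c5∈{2}] nothing but 2 survives at r4c5, so r4c5=2.
Step 6. [r5c4∈{4,5}] across col 4, 5 lands solely at r5c4, so r5c4=5.
Step 7. [r5c2∈{3,4,6}] r5c2 is the only open cell in row 5 admitting 4, so r5c2=4.
Step 8. [r5c6∈{3}] only 3 remains possible at r5c6 ⇒ r5c6=3.
Step 9. [r3c5∈{4}] r3c5 is down to just 4. So r3c5=4.
Step 10. [r3c3∈{3}] r3c3's peers cover all but 3 ⇒ r3c3=3.
Step 11. [r3c1∈{2}] nothing but 2 survives at r3c1. So r3c1=2.
Step 12. [r5c1∈{6}] r5c1 has the single candidate 6, so r5c1=6.
Step 13. [r1c5∈{3}] r1c5's peers cover all but 3 ⇒ r1c5=3.
Step 14. [r6c6∈{2}] nothing but 2 survives at r6c6 ⇒ r6c6=2.
Step 15. [r1c6∈{6}] nothing but 6 survives at r1c6 ⇒ r1c6=6.
Step 16. [r4c6∈{1}] only 1 remains possible at r4c6 ⇒ r4c6=1.
Step 17. [r1c1∈{1}] r1c1 has the single candidate 1 ⇒ r1c1=1.
Step 18. [r3c6∈{5}] r3c6 is down to just 5, so r3c6=5.
Step 19. [r4c2∈{6}] r4c2 has the single candidate 6. So r4c2=6.
Step 20. [r6c4∈{4}] r6c4's peers cover all but 4, so r6c4=4.
Step 21. [r6c2∈{3}] nothing but 3 survives at r6c2, so r6c2=3.

Answer: 1 5 4 2 3 6 / 3 2 6 1 5 4 / 2 1 3 6 4 5 / 4 6 5 3 2 1 / 6 4 2 5 1 3 / 5 3 1 4 6 2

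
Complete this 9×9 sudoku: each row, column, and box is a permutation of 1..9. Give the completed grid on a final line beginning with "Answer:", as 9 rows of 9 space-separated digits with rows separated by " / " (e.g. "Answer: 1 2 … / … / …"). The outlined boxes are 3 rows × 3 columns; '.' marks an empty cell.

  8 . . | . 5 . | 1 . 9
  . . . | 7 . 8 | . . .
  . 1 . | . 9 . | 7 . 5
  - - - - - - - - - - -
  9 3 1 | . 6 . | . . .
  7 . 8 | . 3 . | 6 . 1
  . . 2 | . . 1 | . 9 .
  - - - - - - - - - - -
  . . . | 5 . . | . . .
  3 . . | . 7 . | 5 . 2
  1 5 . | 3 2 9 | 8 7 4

Step 1. [r5c2∈{4}] r5c2 is down to just 4. So r5c2=4.
Step 2. [r9c3∈{6}] nothing but 6 survives at r9c3 ⇒ r9c3=6.
Step 3. [r8c4∈{1,4,6,8}] col 4 places 1 nowhere but r8c4, so r8c4=1.
Step 4. [r8c8∈{6}] only 6 remains possible at r8c8 ⇒ r8c8=6.
Step 5. [r8c6∈{4}] r8c6's peers cover all but 4, so r8c6=4.
Step 6. [r3c8∈{2,3,4,8}] row 3 places 8 nowhere but r3c8. So r3c8=8.
Step 7. [r2c3∈{3,4,5,9}] r2c3 is the only open cell in col 3 admitting 5, so r2c3=5.
Step 8. [r2c2∈{2,6,9}] across row 2, 9 lands solely at r2c2. So r2c2=9.
Step 9. [r7c9∈{3}] r7c9's peers cover all but 3. So r7c9=3.
Step 10. [r4c6∈{2,5,7}] col 6 places 7 nowhere but r4c6, so r4c6=7.
Step 11. [r4c8∈{2,4,5}] row 4 places 5 nowhere but r4c8 ⇒ r4c8=5.
Step 12. [r5c8∈{2}] nothing but 2 survives at r5c8 ⇒ r5c8=2.
Step 13. [r4c4∈{2,4,8}] in row 4, 2 fits only at r4c4 ⇒ r4c4=2.
Step 14. [r2c7∈{2,3,4}] across col 7, 2 lands solely at r2c7, so r2c7=2.
Step 15. [r6c4∈{4,8}] 8 has one home in col 4: r6c4 ⇒ r6c4=8.
Step 16. [r6c2∈{6}] r6c2 is down to just 6 ⇒ r6c2=6.
Step 17. [r6c5∈{4}] r6c5 has the single candidate 4 ⇒ r6c5=4.
Step 18. [r2c8∈{3,4}] across row 2, 3 lands solely at r2c8 ⇒ r2c8=3.
Step 19. [r2c1∈{4,6}] r2c1 is the only open cell in row 2 admitting 4. So r2c1=4.
Step 20. [r3c1∈{2,6}] r3c1 is the only open cell in col 1 admitting 6 ⇒ r3c1=6.
Step 21. [r1c2∈{2,7}] in box 1, 2 fits only at r1c2, so r1c2=2.
Step 22. [r7c2∈{7,8}] 7 has one home in col 2: r7c2. So r7c2=7.
Step 23. [r3c3∈{3}] r3c3 is down to just 3 ⇒ r3c3=3.
Step 24. [r1c4∈{4,6}] col 4 places 6 nowhere but r1c4. So r1c4=6.
Step 25. [r7c3∈{4,9}] r7c3 is the only open cell in row 7 admitting 4 ⇒ r7c3=4.
Step 26. [r7c1∈{2}] r7c1 is down to just 2 ⇒ r7c1=2.
Step 27. [r4c9∈{8}] r4c9's peers cover all but 8, so r4c9=8.
Step 28. [r6c7∈{3}] r6c7 has the single candidate 3. So r6c7=3.
Step 29. [r2c9∈{6}] only 6 remains possible at r2c9. So r2c9=6.
Step 30. [r8c2∈{8}] r8c2's peers cover all but 8. So r8c2=8.
Step 31. [r5c6∈{5}] r5c6 has the single candidate 5 ⇒ r5c6=5.
Step 32. [r5c4∈{9}] r5c4 has the single candidate 9, so r5c4=9.
Step 33. [r6c1∈{5}] only 5 remains possible at r6c1. So r6c1=5.
Step 34. [r1c6∈{3}] nothing but 3 survives at r1c6, so r1c6=3.
Step 35. [r7c7∈{9}] only 9 remains possible at r7c7 ⇒ r7c7=9.
Step 36. [r7c5∈{8}] r7c5 has the single candidate 8, so r7c5=8.
Step 37. [r7c6∈{6}] r7c6 is down to just 6. So r7c6=6.
Step 38. [r6c9∈{7}] r6c9 has the single candidate 7, so r6c9=7.
Step 39. [r7c8∈{1}] only 1 remains possible at r7c8 ⇒ r7c8=1.
Step 40. [r3c6∈{2}] nothing but 2 survives at r3c6 ⇒ r3c6=2.
Step 41. [r8c3∈{9}] nothing but 9 survives at r8c3 ⇒ r8c3=9.
Step 42. [r3c4∈{4}] r3c4 is down to just 4 ⇒ r3c4=4.
Step 43. [r4c7∈{4}] r4c7's peers cover all but 4, so r4c7=4.
Step 44. [r1c3∈{7}] r1c3's peers cover all but 7. So r1c3=7.
Step 45. [r1c8∈{4}] r1c8 is down to just 4 ⇒ r1c8=4.
Step 46. [r2c5∈{1}] r2c5 is down to just 1, so r2c5=1.

Answer: 8 2 7 6 5 3 1 4 9 / 4 9 5 7 1 8 2 3 6 / 6 1 3 4 9 2 7 8 5 / 9 3 1 2 6 7 4 5 8 / 7 4 8 9 3 5 6 2 1 / 5 6 2 8 4 1 3 9 7 / 2 7 4 5 8 6 9 1 3 / 3 8 9 1 7 4 5 6 2 / 1 5 6 3 2 9 8 7 4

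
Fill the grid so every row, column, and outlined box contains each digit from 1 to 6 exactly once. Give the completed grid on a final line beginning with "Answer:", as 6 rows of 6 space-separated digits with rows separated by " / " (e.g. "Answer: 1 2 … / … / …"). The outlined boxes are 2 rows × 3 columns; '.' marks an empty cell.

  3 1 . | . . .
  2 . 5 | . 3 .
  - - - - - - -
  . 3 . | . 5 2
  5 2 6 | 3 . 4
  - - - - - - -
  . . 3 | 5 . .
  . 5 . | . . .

Step 1. [r5c5∈{1,2,4,6}] row 5 places 2 nowhere but r5c5 ⇒ r5c5=2.
Step 2. [r1c3∈{4}] r1c3's peers cover all but 4. So r1c3=4.
Step 3. [r1c5∈{6}] nothing but 6 survives at r1c5, so r1c5=6.
Step 4. [r5c2∈{4,6}] across col 2, 4 lands solely at r5c2 ⇒ r5c2=4.
Step 5. [r3c3∈{1}] nothing but 1 survives at r3c3. So r3c3=1.
Step 6. [r2c6∈{1}] r2c6 has the single candidate 1, so r2c6=1.
Step 7. [r6c4∈{1,4,6}] col 4 places 1 nowhere but r6c4, so r6c4=1.
Step 8. [r6c1∈{6}] r6c1 has the single candidate 6, so r6c1=6.
Step 9. [r6c5∈{4}] only 4 remains possible at r6c5. So r6c5=4.
Step 10. [r6c6∈{3}] r6c6's peers cover all but 3, so r6c6=3.
Step 11. [r2c4∈{4}] nothing but 4 survives at r2c4, so r2c4=4.
Step 12. [r2c2∈{6}] only 6 remains possible at r2c2 ⇒ r2c2=6.
Step 13. [r1c4∈{2}] only 2 remains possible at r1c4. So r1c4=2.
Step 14. [r5c6∈{6}] r5c6 is down to just 6 ⇒ r5c6=6.
Step 15. [r1c6∈{5}] only 5 remains possible at r1c6, so r1c6=5.
Step 16. [r4c5∈{1}] r4c5 is down to just 1. So r4c5=1.
Step 17. [r5c1∈{1}] nothing but 1 survives at r5c1, so r5c1=1.
Step 18. [r3c1∈{4}] r3c1 has the single candidate 4 ⇒ r3c1=4.
Step 19. [r6c3∈{2}] r6c3 is down to just 2, so r6c3=2.
Step 20. [r3c4∈{6}] r3c4 is down to just 6, so r3c4=6.

Answer: 3 1 4 2 6 5 / 2 6 5 4 3 1 / 4 3 1 6 5 2 / 5 2 6 3 1 4 / 1 4 3 5 2 6 / 6 5 2 1 4 3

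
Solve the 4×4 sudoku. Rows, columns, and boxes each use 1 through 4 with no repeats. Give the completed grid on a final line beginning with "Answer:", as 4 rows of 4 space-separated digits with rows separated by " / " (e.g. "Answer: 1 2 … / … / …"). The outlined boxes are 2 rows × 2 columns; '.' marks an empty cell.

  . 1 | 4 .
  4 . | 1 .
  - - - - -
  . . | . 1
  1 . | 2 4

Step 1. [r4c2∈{3}] r4c2's peers cover all but 3. So r4c2=3.
Step 2. [r2c2∈{2}] r2c2's peers cover all but 2. So r2c2=2.
Step 3. [r1c4∈{2,3}] in row 1, 2 fits only at r1c4. So r1c4=2.
Step 4. [r3c1∈{2}] only 2 remains possible at r3c1. So r3c1=2.
Step 5. [r1c1∈{3}] nothing but 3 survives at r1c1, so r1c1=3.
Step 6. [r2c4∈{3}] only 3 remains possible at r2c4 ⇒ r2c4=3.
Step 7. [r3c3∈{3}] r3c3 is down to just 3. So r3c3=3.
Step 8. [r3c2∈{4}] r3c2 is down to just 4, so r3c2=4.

Answer: 3 1 4 2 / 4 2 1 3 / 2 4 3 1 / 1 3 2 4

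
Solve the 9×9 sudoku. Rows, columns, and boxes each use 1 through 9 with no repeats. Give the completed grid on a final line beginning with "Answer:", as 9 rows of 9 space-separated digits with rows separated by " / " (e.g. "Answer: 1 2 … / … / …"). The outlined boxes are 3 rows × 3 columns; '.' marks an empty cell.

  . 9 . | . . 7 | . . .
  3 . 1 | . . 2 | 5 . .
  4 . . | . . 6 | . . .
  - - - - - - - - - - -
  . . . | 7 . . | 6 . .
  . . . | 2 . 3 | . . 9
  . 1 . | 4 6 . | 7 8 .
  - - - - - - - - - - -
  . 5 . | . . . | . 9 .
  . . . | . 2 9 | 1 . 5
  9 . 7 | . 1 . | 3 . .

Step 1. [r5c7∈{4}] r5c7 has the single candidate 4, so r5c7=4.
Step 2. [r6c6∈{5}] r6c6's peers cover all but 5. So r6c6=5.
Step 3. [r5c5∈{8}] r5c5 is down to just 8 ⇒ r5c5=8.
Step 4. [r6c1∈{2}] r6c1 is down to just 2 ⇒ r6c1=2.
Step 5. [r6c9∈{3}] r6c9's peers cover all but 3 ⇒ r6c9=3.
Step 6. [r5c8∈{1,5}] r5c8 is the only open cell in row 5 admitting 1. So r5c8=1.
Step 7. [r4c9∈{2}] r4c9 has the single candidate 2, so r4c9=2.
Step 8. [r8c8∈{4,6,7}] r8c8 is the only open cell in row 8 admitting 7. So r8c8=7.
Step 9. [r9c4∈{5,6,8}] r9c4 is the only open cell in row 9 admitting 5, so r9c4=5.
Step 10. [r3c7∈{2,8,9}] 9 has one home in col 7: r3c7, so r3c7=9.
Step 11. [r5c1∈{5,6,7}] col 1 places 7 nowhere but r5c1, so r5c1=7.
Step 12. [r5c3∈{5,6}] r5c3 is the only open cell in row 5 admitting 5, so r5c3=5.
Step 13. [r4c1∈{8}] only 8 remains possible at r4c1 ⇒ r4c1=8.
Step 14. [r8c1∈{6}] r8c1 has the single candidate 6 ⇒ r8c1=6.
Step 15. [r1c3∈{2,6,8}] col 3 places 6 nowhere but r1c3, so r1c3=6.
Step 16. [r7c4∈{3,6,8}] in col 4, 6 fits only at r7c4. So r7c4=6.
Step 17. [r2c4∈{8,9}] col 4 places 9 nowhere but r2c4, so r2c4=9.
Step 18. [r2c5∈{4}] r2c5 has the single candidate 4, so r2c5=4.
Step 19. [r3c5∈{3,5}] row 3 places 5 nowhere but r3c5. So r3c5=5.
Step 20. [r1c5∈{3}] only 3 remains possible at r1c5, so r1c5=3.
Step 21. [r7c3∈{2,3,4,8}] row 7 places 3 nowhere but r7c3, so r7c3=3.
Step 22. [r9c2∈{2,4,8}] 2 has one home in box 7: r9c2 ⇒ r9c2=2.
Step 23. [r7c7∈{2,8}] r7c7 is the only open cell in row 7 admitting 2. So r7c7=2.
Step 24. [r1c7∈{8}] only 8 remains possible at r1c7 ⇒ r1c7=8.
Step 25. [r3c4∈{1,8}] r3c4 is the only open cell in box 2 admitting 8. So r3c4=8.
Step 26. [r3c9∈{1,7}] row 3 places 1 nowhere but r3c9. So r3c9=1.
Step 27. [r1c9∈{4}] only 4 remains possible at r1c9 ⇒ r1c9=4.
Step 28. [r8c3∈{4,8}] across col 3, 8 lands solely at r8c3 ⇒ r8c3=8.
Step 29. [r7c9∈{8}] r7c9's peers cover all but 8 ⇒ r7c9=8.
Step 30. [r9c8∈{4,6}] 4 has one home in col 8: r9c8 ⇒ r9c8=4.
Step 31. [r4c3∈{4,9}] 4 has one home in col 3: r4c3 ⇒ r4c3=4.
Step 32. [r2c9∈{6,7}] 7 has one home in col 9: r2c9. So r2c9=7.
Step 33. [r3c8∈{2,3}] in row 3, 3 fits only at r3c8. So r3c8=3.
Step 34. [r5c2∈{6}] r5c2 is down to just 6 ⇒ r5c2=6.
Step 35. [r7c1∈{1}] nothing but 1 survives at r7c1 ⇒ r7c1=1.
Step 36. [r2c8∈{6}] nothing but 6 survives at r2c8 ⇒ r2c8=6.
Step 37. [r4c2∈{3}] nothing but 3 survives at r4c2 ⇒ r4c2=3.
Step 38. [r4c5∈{9}] only 9 remains possible at r4c5. So r4c5=9.
Step 39. [r2c2∈{8}] r2c2's peers cover all but 8. So r2c2=8.
Step 40. [r7c5∈{7}] r7c5's peers cover all but 7. So r7c5=7.
Step 41. [r1c1∈{5}] r1c1 is down to just 5 ⇒ r1c1=5.
Step 42. [r4c6∈{1}] nothing but 1 survives at r4c6 ⇒ r4c6=1.
Step 43. [r3c3∈{2}] r3c3 has the single candidate 2 ⇒ r3c3=2.
Step 44. [r9c9∈{6}] nothing but 6 survives at r9c9, so r9c9=6.
Step 45. [r8c2∈{4}] only 4 remains possible at r8c2 ⇒ r8c2=4.
Step 46. [r3c2∈{7}] r3c2's peers cover all but 7, so r3c2=7.
Step 47. [r1c4∈{1}] nothing but 1 survives at r1c4 ⇒ r1c4=1.
Step 48. [r8c4∈{3}] r8c4's peers cover all but 3 ⇒ r8c4=3.
Step 49. [r7c6∈{4}] only 4 remains possible at r7c6, so r7c6=4.
Step 50. [r9c6∈{8}] only 8 remains possible at r9c6, so r9c6=8.
Step 51. [r4c8∈{5}] r4c8 has the single candidate 5 ⇒ r4c8=5.
Step 52. [r1c8∈{2}] only 2 remains possible at r1c8, so r1c8=2.
Step 53. [r6c3∈{9}] r6c3 has the single candidate 9, so r6c3=9.

Answer: 5 9 6 1 3 7 8 2 4 / 3 8 1 9 4 2 5 6 7 / 4 7 2 8 5 6 9 3 1 / 8 3 4 7 9 1 6 5 2 / 7 6 5 2 8 3 4 1 9 / 2 1 9 4 6 5 7 8 3 / 1 5 3 6 7 4 2 9 8 / 6 4 8 3 2 9 1 7 5 / 9 2 7 5 1 8 3 4 6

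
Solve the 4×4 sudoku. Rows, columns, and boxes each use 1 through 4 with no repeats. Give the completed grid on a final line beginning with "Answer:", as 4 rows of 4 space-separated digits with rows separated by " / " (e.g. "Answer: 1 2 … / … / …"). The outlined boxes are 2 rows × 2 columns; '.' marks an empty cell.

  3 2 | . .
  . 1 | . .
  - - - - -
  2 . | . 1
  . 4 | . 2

Step 1. [r3c3∈{3,4}] 4 has one home in row 3: r3c3, so r3c3=4.
Step 2. [r2c4∈{3,4}] in col 4, 3 fits only at r2c4, so r2c4=3.
Step 3. [r1c4∈{4}] r1c4 has the single candidate 4 ⇒ r1c4=4.
Step 4. [r4c1∈{1}] r4c1 has the single candidate 1, so r4c1=1.
Step 5. [r2c3∈{2}] r2c3 has the single candidate 2, so r2c3=2.
Step 6. [r4c3∈{3}] nothing but 3 survives at r4c3. So r4c3=3.
Step 7. [r2c1∈{4}] nothing but 4 survives at r2c1. So r2c1=4.
Step 8. [r1c3∈{1}] only 1 remains possible at r1c3. So r1c3=1.
Step 9. [r3c2∈{3}] r3c2's peers cover all but 3, so r3c2=3.

Answer: 3 2 1 4 / 4 1 2 3 / 2 3 4 1 / 1 4 3 2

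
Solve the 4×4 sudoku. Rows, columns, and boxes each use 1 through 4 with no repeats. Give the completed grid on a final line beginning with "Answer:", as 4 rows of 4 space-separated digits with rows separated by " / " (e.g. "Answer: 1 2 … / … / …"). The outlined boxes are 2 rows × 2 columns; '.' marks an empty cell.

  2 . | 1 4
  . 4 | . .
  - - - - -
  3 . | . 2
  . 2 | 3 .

Step 1. [r3c2∈{1}] only 1 remains possible at r3c2 ⇒ r3c2=1.
Step 2. [r1c2∈{3}] r1c2 is down to just 3. So r1c2=3.
Step 3. [r3c3∈{4}] nothing but 4 survives at r3c3. So r3c3=4.
Step 4. [r2c3∈{2}] r2c3's peers cover all but 2. So r2c3=2.
Step 5. [r2c1∈{1}] nothing but 1 survives at r2c1. So r2c1=1.
Step 6. [r4c4∈{1}] only 1 remains possible at r4c4. So r4c4=1.
Step 7. [r2c4∈{3}] r2c4 is down to just 3, so r2c4=3.
Step 8. [r4c1∈{4}] r4c1 is down to just 4 ⇒ r4c1=4.

Answer: 2 3 1 4 / 1 4 2 3 / 3 1 4 2 / 4 2 3 1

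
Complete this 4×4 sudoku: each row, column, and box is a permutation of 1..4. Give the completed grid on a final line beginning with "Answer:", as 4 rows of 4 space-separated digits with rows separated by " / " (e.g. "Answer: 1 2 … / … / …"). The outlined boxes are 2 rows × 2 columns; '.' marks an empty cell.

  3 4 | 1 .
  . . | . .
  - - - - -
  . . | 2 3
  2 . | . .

Step 1. [r3c2∈{1}] only 1 remains possible at r3c2. So r3c2=1.
Step 2. [r4c3∈{4}] only 4 remains possible at r4c3, so r4c3=4.
Step 3. [r2c2∈{2}] r2c2 has the single candidate 2. So r2c2=2.
Step 4. [r4c4∈{1}] r4c4's peers cover all but 1. So r4c4=1.
Step 5. [r2c3∈{3}] only 3 remains possible at r2c3 ⇒ r2c3=3.
Step 6. [r4c2∈{3}] nothing but 3 survives at r4c2, so r4c2=3.
Step 7. [r3c1∈{4}] r3c1 has the single candidate 4 ⇒ r3c1=4.
Step 8. [r2c4∈{4}] r2c4 has the single candidate 4. So r2c4=4.
Step 9. [r1c4∈{2}] nothing but 2 survives at r1c4 ⇒ r1c4=2.
Step 10. [r2c1∈{1}] r2c1 is down to just 1, so r2c1=1.

Answer: 3 4 1 2 / 1 2 3 4 / 4 1 2 3 / 2 3 4 1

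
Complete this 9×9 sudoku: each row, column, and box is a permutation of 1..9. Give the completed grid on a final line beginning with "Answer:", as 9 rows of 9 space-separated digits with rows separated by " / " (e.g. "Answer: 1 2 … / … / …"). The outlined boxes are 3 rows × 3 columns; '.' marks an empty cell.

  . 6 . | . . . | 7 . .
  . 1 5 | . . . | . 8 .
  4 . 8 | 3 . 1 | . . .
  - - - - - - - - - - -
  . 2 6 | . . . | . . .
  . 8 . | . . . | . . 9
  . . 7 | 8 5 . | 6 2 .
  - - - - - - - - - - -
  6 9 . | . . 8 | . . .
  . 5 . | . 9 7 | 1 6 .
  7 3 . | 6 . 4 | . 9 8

Step 1. [r8c9∈{2,3,4}] row 8 places 3 nowhere but r8c9 ⇒ r8c9=3.
Step 2. [r8c4∈{2}] nothing but 2 survives at r8c4, so r8c4=2.
Step 3. [r3c8∈{5}] only 5 remains possible at r3c8, so r3c8=5.
Step 4. [r1c3∈{2,3,9}] in col 3, 9 fits only at r1c3, so r1c3=9.
Step 5. [r5c3∈{1,3,4}] r5c3 is the only open cell in col 3 admitting 3. So r5c3=3.
Step 6. [r9c5∈{1}] r9c5 is down to just 1. So r9c5=1.
Step 7. [r9c7∈{2,5}] row 9 places 5 nowhere but r9c7 ⇒ r9c7=5.
Step 8. [r5c7∈{4}] r5c7 has the single candidate 4, so r5c7=4.
Step 9. [r6c9∈{1}] only 1 remains possible at r6c9 ⇒ r6c9=1.
Step 10. [r5c8∈{7}] only 7 remains possible at r5c8 ⇒ r5c8=7.
Step 11. [r7c7∈{2}] r7c7's peers cover all but 2. So r7c7=2.
Step 12. [r4c8∈{3}] nothing but 3 survives at r4c8, so r4c8=3.
Step 13. [r4c6∈{9}] nothing but 9 survives at r4c6 ⇒ r4c6=9.
Step 14. [r7c8∈{4}] only 4 remains possible at r7c8, so r7c8=4.
Step 15. [r2c4∈{4,7,9}] 9 has one home in col 4: r2c4, so r2c4=9.
Step 16. [r2c5∈{2,4,6,7}] 7 has one home in row 2: r2c5. So r2c5=7.
Step 17. [r2c9∈{2,4,6}] 4 has one home in row 2: r2c9. So r2c9=4.
Step 18. [r1c9∈{2}] nothing but 2 survives at r1c9 ⇒ r1c9=2.
Step 19. [r2c6∈{2,6}] across row 2, 6 lands solely at r2c6 ⇒ r2c6=6.
Step 20. [r5c4∈{1}] r5c4 is down to just 1. So r5c4=1.
Step 21. [r4c5∈{4}] r4c5 is down to just 4. So r4c5=4.
Step 22. [r7c4∈{5}] nothing but 5 survives at r7c4. So r7c4=5.
Step 23. [r4c1∈{1,5}] r4c1 is the only open cell in row 4 admitting 1, so r4c1=1.
Step 24. [r1c1∈{3}] r1c1's peers cover all but 3, so r1c1=3.
Step 25. [r5c5∈{2,6}] 6 has one home in row 5: r5c5 ⇒ r5c5=6.
Step 26. [r3c5∈{2}] r3c5's peers cover all but 2, so r3c5=2.
Step 27. [r6c6∈{3}] r6c6's peers cover all but 3. So r6c6=3.
Step 28. [r2c1∈{2}] only 2 remains possible at r2c1. So r2c1=2.
Step 29. [r7c5∈{3}] nothing but 3 survives at r7c5 ⇒ r7c5=3.
Step 30. [r7c3∈{1}] r7c3's peers cover all but 1, so r7c3=1.
Step 31. [r1c4∈{4}] nothing but 4 survives at r1c4, so r1c4=4.
Step 32. [r1c5∈{8}] only 8 remains possible at r1c5 ⇒ r1c5=8.
Step 33. [r3c7∈{9}] r3c7's peers cover all but 9 ⇒ r3c7=9.
Step 34. [r1c8∈{1}] nothing but 1 survives at r1c8 ⇒ r1c8=1.
Step 35. [r6c1∈{9}] only 9 remains possible at r6c1. So r6c1=9.
Step 36. [r8c3∈{4}] only 4 remains possible at r8c3. So r8c3=4.
Step 37. [r7c9∈{7}] r7c9's peers cover all but 7, so r7c9=7.
Step 38. [r6c2∈{4}] r6c2's peers cover all but 4, so r6c2=4.
Step 39. [r3c2∈{7}] only 7 remains possible at r3c2 ⇒ r3c2=7.
Step 40. [r5c6∈{2}] r5c6 has the single candidate 2. So r5c6=2.
Step 41. [r2c7∈{3}] r2c7 is down to just 3 ⇒ r2c7=3.
Step 42. [r4c4∈{7}] only 7 remains possible at r4c4, so r4c4=7.
Step 43. [r3c9∈{6}] nothing but 6 survives at r3c9. So r3c9=6.
Step 44. [r4c9∈{5}] r4c9 has the single candidate 5. So r4c9=5.
Step 45. [r4c7∈{8}] r4c7's peers cover all but 8 ⇒ r4c7=8.
Step 46. [r8c1∈{8}] r8c1 is down to just 8 ⇒ r8c1=8.
Step 47. [r9c3∈{2}] r9c3's peers cover all but 2, so r9c3=2.
Step 48. [r1c6∈{5}] only 5 remains possible at r1c6, so r1c6=5.
Step 49. [r5c1∈{5}] r5c1 is down to just 5. So r5c1=5.

Answer: 3 6 9 4 8 5 7 1 2 / 2 1 5 9 7 6 3 8 4 / 4 7 8 3 2 1 9 5 6 / 1 2 6 7 4 9 8 3 5 / 5 8 3 1 6 2 4 7 9 / 9 4 7 8 5 3 6 2 1 / 6 9 1 5 3 8 2 4 7 / 8 5 4 2 9 7 1 6 3 / 7 3 2 6 1 4 5 9 8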